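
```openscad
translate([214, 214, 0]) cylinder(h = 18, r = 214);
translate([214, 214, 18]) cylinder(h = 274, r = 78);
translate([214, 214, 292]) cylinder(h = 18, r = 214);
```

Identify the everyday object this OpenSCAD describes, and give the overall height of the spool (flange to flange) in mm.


A spool. The overall height is 310 mm.

Three coaxial cylinders, large–small–large — a spool. Two 18 mm flanges and a 274 mm core give 18 + 274 + 18 = 310 mm.


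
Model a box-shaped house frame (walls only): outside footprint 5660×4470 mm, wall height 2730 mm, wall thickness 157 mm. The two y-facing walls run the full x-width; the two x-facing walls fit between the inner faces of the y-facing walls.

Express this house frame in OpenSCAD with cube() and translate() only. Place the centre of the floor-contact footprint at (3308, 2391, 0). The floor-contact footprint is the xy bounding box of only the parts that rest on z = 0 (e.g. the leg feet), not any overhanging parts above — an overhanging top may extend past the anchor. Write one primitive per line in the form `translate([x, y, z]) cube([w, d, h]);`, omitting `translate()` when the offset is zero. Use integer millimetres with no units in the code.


translate([478, 156, 0]) cube([5660, 157, 2730]);
translate([478, 4469, 0]) cube([5660, 157, 2730]);
translate([478, 313, 0]) cube([157, 4156, 2730]);
translate([5981, 313, 0]) cube([157, 4156, 2730]);


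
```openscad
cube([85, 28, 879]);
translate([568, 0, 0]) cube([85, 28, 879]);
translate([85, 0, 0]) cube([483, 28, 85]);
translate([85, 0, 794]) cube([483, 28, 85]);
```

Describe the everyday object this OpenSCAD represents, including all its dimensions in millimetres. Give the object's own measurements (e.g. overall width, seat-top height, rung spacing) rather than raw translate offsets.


A rectangular picture frame lying in the x–z plane (depth along y). The opening is 483 mm wide (x) by 709 mm tall (z), surrounded by a border 85 mm wide on all four sides. The frame is 28 mm deep and is made of two full-height vertical stiles with two horizontal rails fitted between them.


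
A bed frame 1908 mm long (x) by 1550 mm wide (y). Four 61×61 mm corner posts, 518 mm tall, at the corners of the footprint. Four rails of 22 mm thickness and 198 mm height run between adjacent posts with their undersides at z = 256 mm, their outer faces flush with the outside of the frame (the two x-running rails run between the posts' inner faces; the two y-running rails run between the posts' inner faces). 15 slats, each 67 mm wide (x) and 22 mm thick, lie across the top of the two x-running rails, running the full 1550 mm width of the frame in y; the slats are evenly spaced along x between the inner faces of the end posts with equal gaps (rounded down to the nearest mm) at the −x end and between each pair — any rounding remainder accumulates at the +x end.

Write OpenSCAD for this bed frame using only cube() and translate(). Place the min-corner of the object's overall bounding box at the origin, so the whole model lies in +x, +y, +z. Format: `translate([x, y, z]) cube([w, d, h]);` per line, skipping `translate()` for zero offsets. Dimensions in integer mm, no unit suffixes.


cube([61, 61, 518]);
translate([0, 1489, 0]) cube([61, 61, 518]);
translate([1847, 0, 0]) cube([61, 61, 518]);
translate([1847, 1489, 0]) cube([61, 61, 518]);
translate([61, 0, 256]) cube([1786, 22, 198]);
translate([61, 1528, 256]) cube([1786, 22, 198]);
translate([0, 61, 256]) cube([22, 1428, 198]);
translate([1886, 61, 256]) cube([22, 1428, 198]);
translate([109, 0, 454]) cube([67, 1550, 22]);
translate([224, 0, 454]) cube([67, 1550, 22]);
translate([339, 0, 454]) cube([67, 1550, 22]);
translate([454, 0, 454]) cube([67, 1550, 22]);
translate([569, 0, 454]) cube([67, 1550, 22]);
translate([684, 0, 454]) cube([67, 1550, 22]);
translate([799, 0, 454]) cube([67, 1550, 22]);
translate([914, 0, 454]) cube([67, 1550, 22]);
translate([1029, 0, 454]) cube([67, 1550, 22]);
translate([1144, 0, 454]) cube([67, 1550, 22]);
translate([1259, 0, 454]) cube([67, 1550, 22]);
translate([1374, 0, 454]) cube([67, 1550, 22]);
translate([1489, 0, 454]) cube([67, 1550, 22]);
translate([1604, 0, 454]) cube([67, 1550, 22]);
translate([1719, 0, 454]) cube([67, 1550, 22]);


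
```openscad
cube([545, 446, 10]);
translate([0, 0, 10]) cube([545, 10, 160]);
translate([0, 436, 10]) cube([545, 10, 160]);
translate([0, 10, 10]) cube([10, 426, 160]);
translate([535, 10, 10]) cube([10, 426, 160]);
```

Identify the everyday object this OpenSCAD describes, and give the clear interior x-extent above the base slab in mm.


An open box. The internal width is 525 mm.

A 545×446 base slab with four walls standing on it — an open box. The base is 545 mm wide and the walls are 10 mm thick, so the internal width is 545 − 2 × 10 = 525 mm.


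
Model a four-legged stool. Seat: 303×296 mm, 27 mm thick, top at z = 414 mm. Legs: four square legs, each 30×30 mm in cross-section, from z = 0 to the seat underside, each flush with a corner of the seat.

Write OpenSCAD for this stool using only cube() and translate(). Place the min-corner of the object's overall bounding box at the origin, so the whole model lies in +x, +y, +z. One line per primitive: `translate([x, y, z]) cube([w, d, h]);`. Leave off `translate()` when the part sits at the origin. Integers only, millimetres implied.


translate([0, 0, 387]) cube([303, 296, 27]);
cube([30, 30, 387]);
translate([273, 0, 0]) cube([30, 30, 387]);
translate([0, 266, 0]) cube([30, 30, 387]);
translate([273, 266, 0]) cube([30, 30, 387]);


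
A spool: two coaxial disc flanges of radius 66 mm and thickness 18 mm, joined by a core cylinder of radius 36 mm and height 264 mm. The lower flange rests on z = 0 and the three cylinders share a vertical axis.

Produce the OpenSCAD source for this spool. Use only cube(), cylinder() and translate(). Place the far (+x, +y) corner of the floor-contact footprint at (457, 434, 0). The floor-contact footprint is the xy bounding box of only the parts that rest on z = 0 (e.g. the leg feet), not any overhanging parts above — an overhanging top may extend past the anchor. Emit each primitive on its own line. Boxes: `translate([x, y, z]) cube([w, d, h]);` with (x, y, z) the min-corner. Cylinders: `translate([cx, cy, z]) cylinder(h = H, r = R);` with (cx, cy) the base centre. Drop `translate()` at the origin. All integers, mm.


translate([391, 368, 0]) cylinder(h = 18, r = 66);
translate([391, 368, 18]) cylinder(h = 264, r = 36);
translate([391, 368, 282]) cylinder(h = 18, r = 66);


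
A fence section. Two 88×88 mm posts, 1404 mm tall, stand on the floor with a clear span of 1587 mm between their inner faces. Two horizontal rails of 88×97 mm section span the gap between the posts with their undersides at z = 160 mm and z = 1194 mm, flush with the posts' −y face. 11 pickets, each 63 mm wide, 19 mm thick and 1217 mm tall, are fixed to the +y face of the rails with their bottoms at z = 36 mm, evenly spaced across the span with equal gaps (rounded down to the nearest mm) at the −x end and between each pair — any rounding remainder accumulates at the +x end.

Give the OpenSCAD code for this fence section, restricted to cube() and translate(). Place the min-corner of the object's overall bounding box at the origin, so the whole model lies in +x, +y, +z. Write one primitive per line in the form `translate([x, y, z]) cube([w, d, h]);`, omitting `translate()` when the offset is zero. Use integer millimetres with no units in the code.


cube([88, 88, 1404]);
translate([1675, 0, 0]) cube([88, 88, 1404]);
translate([88, 0, 160]) cube([1587, 88, 97]);
translate([88, 0, 1194]) cube([1587, 88, 97]);
translate([162, 88, 36]) cube([63, 19, 1217]);
translate([299, 88, 36]) cube([63, 19, 1217]);
translate([436, 88, 36]) cube([63, 19, 1217]);
translate([573, 88, 36]) cube([63, 19, 1217]);
translate([710, 88, 36]) cube([63, 19, 1217]);
translate([847, 88, 36]) cube([63, 19, 1217]);
translate([984, 88, 36]) cube([63, 19, 1217]);
translate([1121, 88, 36]) cube([63, 19, 1217]);
translate([1258, 88, 36]) cube([63, 19, 1217]);
translate([1395, 88, 36]) cube([63, 19, 1217]);
translate([1532, 88, 36]) cube([63, 19, 1217]);


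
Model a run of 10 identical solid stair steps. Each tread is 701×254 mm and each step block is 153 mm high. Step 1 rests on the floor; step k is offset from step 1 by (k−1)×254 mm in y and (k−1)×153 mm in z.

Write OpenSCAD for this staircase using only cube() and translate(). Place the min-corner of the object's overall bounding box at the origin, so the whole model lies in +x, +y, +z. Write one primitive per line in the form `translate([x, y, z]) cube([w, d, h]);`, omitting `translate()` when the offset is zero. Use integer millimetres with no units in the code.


cube([701, 254, 153]);
translate([0, 254, 153]) cube([701, 254, 153]);
translate([0, 508, 306]) cube([701, 254, 153]);
translate([0, 762, 459]) cube([701, 254, 153]);
translate([0, 1016, 612]) cube([701, 254, 153]);
translate([0, 1270, 765]) cube([701, 254, 153]);
translate([0, 1524, 918]) cube([701, 254, 153]);
translate([0, 1778, 1071]) cube([701, 254, 153]);
translate([0, 2032, 1224]) cube([701, 254, 153]);
translate([0, 2286, 1377]) cube([701, 254, 153]);


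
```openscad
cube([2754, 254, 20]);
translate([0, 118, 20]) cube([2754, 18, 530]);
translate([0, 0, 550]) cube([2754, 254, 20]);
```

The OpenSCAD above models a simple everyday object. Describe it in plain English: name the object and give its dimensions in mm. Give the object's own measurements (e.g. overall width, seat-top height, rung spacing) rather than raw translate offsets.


An I-beam lying along x, 2754 mm long. Overall section height 570 mm. Two flanges 254 mm wide (y) and 20 mm thick, one on the floor and one at the top; a web 18 mm thick runs between them, centred on the flange width.


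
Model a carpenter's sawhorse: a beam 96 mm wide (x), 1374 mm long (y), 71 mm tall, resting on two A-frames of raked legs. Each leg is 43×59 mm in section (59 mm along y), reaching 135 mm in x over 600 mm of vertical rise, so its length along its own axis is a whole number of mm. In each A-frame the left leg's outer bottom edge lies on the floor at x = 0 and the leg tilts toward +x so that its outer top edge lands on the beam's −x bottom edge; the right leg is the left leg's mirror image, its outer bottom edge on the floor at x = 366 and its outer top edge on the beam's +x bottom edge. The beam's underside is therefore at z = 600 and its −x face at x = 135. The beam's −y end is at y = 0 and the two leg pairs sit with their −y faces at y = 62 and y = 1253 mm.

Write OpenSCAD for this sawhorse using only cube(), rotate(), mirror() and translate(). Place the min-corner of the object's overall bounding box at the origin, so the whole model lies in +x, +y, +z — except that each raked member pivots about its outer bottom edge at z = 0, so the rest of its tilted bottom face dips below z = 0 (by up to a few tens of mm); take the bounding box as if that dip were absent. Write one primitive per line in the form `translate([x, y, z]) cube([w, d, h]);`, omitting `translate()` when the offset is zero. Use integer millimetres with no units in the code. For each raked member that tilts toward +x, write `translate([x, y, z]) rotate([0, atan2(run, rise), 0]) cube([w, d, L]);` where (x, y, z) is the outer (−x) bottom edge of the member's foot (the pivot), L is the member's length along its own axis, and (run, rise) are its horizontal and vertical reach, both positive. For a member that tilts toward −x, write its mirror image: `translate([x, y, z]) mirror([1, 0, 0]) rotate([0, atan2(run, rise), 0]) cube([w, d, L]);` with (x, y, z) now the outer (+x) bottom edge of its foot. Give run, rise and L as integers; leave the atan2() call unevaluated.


translate([135, 0, 600]) cube([96, 1374, 71]);
translate([0, 62, 0]) rotate([0, atan2(135, 600), 0]) cube([43, 59, 615]);
translate([366, 62, 0]) mirror([1, 0, 0]) rotate([0, atan2(135, 600), 0]) cube([43, 59, 615]);
translate([0, 1253, 0]) rotate([0, atan2(135, 600), 0]) cube([43, 59, 615]);
translate([366, 1253, 0]) mirror([1, 0, 0]) rotate([0, atan2(135, 600), 0]) cube([43, 59, 615]);


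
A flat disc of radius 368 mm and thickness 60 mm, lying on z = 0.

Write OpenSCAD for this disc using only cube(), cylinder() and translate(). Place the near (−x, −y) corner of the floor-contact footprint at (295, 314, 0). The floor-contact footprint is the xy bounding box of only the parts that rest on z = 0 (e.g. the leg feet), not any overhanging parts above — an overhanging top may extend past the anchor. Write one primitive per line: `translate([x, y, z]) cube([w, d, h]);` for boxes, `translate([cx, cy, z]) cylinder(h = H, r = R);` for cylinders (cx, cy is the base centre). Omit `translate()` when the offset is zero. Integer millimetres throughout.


translate([663, 682, 0]) cylinder(h = 60, r = 368);


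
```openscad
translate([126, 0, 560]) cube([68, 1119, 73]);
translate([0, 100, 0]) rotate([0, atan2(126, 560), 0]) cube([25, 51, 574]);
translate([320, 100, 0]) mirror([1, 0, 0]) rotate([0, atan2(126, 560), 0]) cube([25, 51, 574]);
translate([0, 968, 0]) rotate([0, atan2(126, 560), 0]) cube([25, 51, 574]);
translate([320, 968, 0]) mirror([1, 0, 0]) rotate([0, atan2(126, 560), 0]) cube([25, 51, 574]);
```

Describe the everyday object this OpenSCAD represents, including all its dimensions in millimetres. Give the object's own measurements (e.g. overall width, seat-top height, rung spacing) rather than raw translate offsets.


A sawhorse. A 68×1119×73 mm beam (x, y, z) sits on two A-frame leg pairs. Each pair is two raked legs of 25×51 mm section (51 mm along y) splaying symmetrically in x. Each leg rises 560 mm vertically over 126 mm of horizontal reach and is 574 mm long along its own axis. Every leg's outer bottom edge rests on the floor and its outer top edge meets a bottom edge of the beam — the left legs (tilting toward +x) meet the beam's −x bottom edge, the right legs (their mirror images, tilting toward −x) meet its +x bottom edge — so the leg tops tuck under the beam, the beam's underside is 560 mm above the floor, and the feet are 320 mm apart outside-to-outside with the beam centred between them. The two leg pairs are set in 100 mm from either end of the beam.


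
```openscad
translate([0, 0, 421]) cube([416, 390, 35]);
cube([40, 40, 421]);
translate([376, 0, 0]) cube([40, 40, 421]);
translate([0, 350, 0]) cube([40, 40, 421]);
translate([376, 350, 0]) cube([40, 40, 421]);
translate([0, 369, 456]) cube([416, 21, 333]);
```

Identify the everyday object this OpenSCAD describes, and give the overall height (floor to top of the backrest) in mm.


A chair. The overall height is 789 mm.

A slab on four corner posts with a tall panel at the back — a chair. The seat slab sits at z = 421 with thickness 35, and the 333 mm backrest starts at the seat top, so the overall height is 421 + 35 + 333 = 789 mm.


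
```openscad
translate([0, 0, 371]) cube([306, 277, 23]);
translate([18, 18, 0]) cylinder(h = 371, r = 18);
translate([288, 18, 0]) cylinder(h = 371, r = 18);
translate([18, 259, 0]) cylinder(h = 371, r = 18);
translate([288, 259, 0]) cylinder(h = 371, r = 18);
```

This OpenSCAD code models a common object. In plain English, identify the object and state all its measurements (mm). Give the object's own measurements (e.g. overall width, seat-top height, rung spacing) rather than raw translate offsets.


A four-legged stool. The seat is a 306×277×23 mm slab whose top surface is at z = 394 mm; four round legs, each 36 mm in diameter, run from the floor (z = 0) to the underside of the seat, each leg's axis is inset half a diameter from the nearest pair of seat edges (so the leg's bounding box is flush with the corner).


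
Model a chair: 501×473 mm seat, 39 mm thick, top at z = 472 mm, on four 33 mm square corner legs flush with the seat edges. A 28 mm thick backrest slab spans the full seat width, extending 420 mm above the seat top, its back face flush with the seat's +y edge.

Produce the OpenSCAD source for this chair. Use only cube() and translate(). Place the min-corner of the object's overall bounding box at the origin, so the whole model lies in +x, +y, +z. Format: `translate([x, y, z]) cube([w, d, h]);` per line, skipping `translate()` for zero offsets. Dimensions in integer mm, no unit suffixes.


translate([0, 0, 433]) cube([501, 473, 39]);
cube([33, 33, 433]);
translate([468, 0, 0]) cube([33, 33, 433]);
translate([0, 440, 0]) cube([33, 33, 433]);
translate([468, 440, 0]) cube([33, 33, 433]);
translate([0, 445, 472]) cube([501, 28, 420]);


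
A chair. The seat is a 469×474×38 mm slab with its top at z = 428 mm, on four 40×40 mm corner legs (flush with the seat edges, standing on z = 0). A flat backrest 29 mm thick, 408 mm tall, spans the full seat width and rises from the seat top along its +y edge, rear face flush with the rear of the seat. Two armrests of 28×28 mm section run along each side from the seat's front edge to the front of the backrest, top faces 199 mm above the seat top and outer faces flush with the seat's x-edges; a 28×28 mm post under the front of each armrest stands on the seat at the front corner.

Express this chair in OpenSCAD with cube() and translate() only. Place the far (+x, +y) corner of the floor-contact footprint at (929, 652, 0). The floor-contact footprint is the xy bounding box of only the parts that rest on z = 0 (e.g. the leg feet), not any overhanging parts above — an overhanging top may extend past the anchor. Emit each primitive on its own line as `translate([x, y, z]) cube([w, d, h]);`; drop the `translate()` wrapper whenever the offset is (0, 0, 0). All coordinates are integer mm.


translate([460, 178, 390]) cube([469, 474, 38]);
translate([460, 178, 0]) cube([40, 40, 390]);
translate([889, 178, 0]) cube([40, 40, 390]);
translate([460, 612, 0]) cube([40, 40, 390]);
translate([889, 612, 0]) cube([40, 40, 390]);
translate([460, 623, 428]) cube([469, 29, 408]);
translate([460, 178, 599]) cube([28, 445, 28]);
translate([901, 178, 599]) cube([28, 445, 28]);
translate([460, 178, 428]) cube([28, 28, 171]);
translate([901, 178, 428]) cube([28, 28, 171]);


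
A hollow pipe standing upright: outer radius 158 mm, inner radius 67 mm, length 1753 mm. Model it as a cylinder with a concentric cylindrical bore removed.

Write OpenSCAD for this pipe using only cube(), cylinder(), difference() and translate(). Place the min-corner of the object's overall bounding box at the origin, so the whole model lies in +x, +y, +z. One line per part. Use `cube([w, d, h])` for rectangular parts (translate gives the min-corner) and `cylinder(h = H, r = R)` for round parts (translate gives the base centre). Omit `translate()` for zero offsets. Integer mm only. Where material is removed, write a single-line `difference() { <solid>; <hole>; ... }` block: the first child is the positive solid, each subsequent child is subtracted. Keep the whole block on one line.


difference() { translate([158, 158, 0]) cylinder(h = 1753, r = 158); translate([158, 158, 0]) cylinder(h = 1753, r = 67); }


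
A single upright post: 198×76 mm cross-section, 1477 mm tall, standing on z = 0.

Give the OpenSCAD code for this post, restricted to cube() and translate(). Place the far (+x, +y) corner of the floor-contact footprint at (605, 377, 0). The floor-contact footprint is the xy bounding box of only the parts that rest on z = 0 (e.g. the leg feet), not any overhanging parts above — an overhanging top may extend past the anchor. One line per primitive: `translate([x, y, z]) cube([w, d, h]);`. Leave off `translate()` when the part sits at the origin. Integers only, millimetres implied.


translate([407, 301, 0]) cube([198, 76, 1477]);


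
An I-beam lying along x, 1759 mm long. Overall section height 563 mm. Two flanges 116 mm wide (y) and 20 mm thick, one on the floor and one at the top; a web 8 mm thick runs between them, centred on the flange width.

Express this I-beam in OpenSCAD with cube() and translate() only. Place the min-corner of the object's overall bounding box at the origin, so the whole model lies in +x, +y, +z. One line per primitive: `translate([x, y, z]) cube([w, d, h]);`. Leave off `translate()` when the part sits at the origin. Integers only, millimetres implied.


cube([1759, 116, 20]);
translate([0, 54, 20]) cube([1759, 8, 523]);
translate([0, 0, 543]) cube([1759, 116, 20]);


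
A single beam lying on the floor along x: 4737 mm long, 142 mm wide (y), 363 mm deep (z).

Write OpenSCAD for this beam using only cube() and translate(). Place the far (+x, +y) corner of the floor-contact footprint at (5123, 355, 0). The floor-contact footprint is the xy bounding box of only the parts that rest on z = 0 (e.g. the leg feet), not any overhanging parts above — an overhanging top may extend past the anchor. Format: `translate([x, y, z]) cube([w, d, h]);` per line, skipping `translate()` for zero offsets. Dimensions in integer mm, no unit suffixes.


translate([386, 213, 0]) cube([4737, 142, 363]);


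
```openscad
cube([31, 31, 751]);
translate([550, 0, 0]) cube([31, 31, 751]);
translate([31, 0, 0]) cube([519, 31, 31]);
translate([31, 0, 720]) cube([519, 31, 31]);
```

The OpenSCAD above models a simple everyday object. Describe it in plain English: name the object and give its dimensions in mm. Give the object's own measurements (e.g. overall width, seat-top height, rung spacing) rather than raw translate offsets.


A rectangular picture frame lying in the x–z plane (depth along y). The opening is 519 mm wide (x) by 689 mm tall (z), surrounded by a border 31 mm wide on all four sides. The frame is 31 mm deep and is made of two full-height vertical stiles with two horizontal rails fitted between them.


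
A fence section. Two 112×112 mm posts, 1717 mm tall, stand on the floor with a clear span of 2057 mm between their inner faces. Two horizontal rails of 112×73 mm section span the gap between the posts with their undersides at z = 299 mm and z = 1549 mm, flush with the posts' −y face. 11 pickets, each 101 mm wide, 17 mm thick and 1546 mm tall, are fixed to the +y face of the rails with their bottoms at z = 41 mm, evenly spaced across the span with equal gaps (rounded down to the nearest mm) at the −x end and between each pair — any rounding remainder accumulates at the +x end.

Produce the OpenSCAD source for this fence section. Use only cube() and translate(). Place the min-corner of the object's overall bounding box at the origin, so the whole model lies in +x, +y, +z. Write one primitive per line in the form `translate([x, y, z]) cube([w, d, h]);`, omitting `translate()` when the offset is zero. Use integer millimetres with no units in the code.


cube([112, 112, 1717]);
translate([2169, 0, 0]) cube([112, 112, 1717]);
translate([112, 0, 299]) cube([2057, 112, 73]);
translate([112, 0, 1549]) cube([2057, 112, 73]);
translate([190, 112, 41]) cube([101, 17, 1546]);
translate([369, 112, 41]) cube([101, 17, 1546]);
translate([548, 112, 41]) cube([101, 17, 1546]);
translate([727, 112, 41]) cube([101, 17, 1546]);
translate([906, 112, 41]) cube([101, 17, 1546]);
translate([1085, 112, 41]) cube([101, 17, 1546]);
translate([1264, 112, 41]) cube([101, 17, 1546]);
translate([1443, 112, 41]) cube([101, 17, 1546]);
translate([1622, 112, 41]) cube([101, 17, 1546]);
translate([1801, 112, 41]) cube([101, 17, 1546]);
translate([1980, 112, 41]) cube([101, 17, 1546]);


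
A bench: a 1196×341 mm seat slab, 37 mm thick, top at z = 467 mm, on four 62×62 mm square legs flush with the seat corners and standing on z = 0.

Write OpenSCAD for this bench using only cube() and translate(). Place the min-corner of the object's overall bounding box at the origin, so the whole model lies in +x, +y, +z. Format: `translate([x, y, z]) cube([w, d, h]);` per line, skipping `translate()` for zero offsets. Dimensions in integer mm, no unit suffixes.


translate([0, 0, 430]) cube([1196, 341, 37]);
cube([62, 62, 430]);
translate([0, 279, 0]) cube([62, 62, 430]);
translate([1134, 0, 0]) cube([62, 62, 430]);
translate([1134, 279, 0]) cube([62, 62, 430]);


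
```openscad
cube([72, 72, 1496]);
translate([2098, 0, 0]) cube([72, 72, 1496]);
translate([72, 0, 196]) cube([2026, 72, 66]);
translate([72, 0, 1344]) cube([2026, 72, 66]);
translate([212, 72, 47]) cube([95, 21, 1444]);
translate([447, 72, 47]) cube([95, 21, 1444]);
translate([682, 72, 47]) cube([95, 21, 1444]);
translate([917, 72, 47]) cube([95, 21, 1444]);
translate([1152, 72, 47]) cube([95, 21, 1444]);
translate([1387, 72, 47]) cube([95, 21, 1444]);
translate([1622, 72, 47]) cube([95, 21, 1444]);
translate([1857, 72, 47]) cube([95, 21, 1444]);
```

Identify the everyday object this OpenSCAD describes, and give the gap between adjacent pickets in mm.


A fence section. The picket gap is 140 mm.

Two posts, two rails, 8 pickets — a fence section. Span 2026 mm holds 8 pickets of 95 mm with 9 equal gaps: ⌊(2026 − 8·95) / 9⌋ = 140 mm.


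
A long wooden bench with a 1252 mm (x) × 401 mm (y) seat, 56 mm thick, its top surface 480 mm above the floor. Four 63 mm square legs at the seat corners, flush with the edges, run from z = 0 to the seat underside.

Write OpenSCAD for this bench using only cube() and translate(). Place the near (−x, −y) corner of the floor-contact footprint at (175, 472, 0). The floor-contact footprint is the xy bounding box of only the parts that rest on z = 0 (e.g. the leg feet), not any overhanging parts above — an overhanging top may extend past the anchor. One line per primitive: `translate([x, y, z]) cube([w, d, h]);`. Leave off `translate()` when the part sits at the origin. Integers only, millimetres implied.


// leg_h = 480 − 56 = 424
translate([175, 472, 424]) cube([1252, 401, 56]);
translate([175, 472, 0]) cube([63, 63, 424]);
translate([175, 810, 0]) cube([63, 63, 424]);
translate([1364, 472, 0]) cube([63, 63, 424]);
translate([1364, 810, 0]) cube([63, 63, 424]);


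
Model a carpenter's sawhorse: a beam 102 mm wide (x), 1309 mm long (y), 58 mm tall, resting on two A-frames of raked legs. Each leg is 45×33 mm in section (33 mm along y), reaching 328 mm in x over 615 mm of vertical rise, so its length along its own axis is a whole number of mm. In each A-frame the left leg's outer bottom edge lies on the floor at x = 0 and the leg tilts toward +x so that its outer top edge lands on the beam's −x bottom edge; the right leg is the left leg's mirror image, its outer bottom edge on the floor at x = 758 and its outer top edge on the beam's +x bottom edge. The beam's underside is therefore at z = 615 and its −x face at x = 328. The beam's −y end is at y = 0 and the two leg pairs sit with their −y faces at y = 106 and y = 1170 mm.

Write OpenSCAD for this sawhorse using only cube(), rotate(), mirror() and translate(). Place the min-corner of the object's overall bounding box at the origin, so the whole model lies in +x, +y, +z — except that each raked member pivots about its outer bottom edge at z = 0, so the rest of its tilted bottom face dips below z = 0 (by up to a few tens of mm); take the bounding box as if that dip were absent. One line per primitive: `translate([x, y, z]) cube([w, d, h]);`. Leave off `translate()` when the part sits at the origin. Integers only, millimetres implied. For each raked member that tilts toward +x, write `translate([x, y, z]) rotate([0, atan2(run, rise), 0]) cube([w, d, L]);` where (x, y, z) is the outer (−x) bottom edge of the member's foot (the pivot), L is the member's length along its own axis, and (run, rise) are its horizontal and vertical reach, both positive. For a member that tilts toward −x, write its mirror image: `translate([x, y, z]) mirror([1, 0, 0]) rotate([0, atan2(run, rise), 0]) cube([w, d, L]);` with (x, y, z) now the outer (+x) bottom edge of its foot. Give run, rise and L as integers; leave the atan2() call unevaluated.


translate([328, 0, 615]) cube([102, 1309, 58]);
translate([0, 106, 0]) rotate([0, atan2(328, 615), 0]) cube([45, 33, 697]);
translate([758, 106, 0]) mirror([1, 0, 0]) rotate([0, atan2(328, 615), 0]) cube([45, 33, 697]);
translate([0, 1170, 0]) rotate([0, atan2(328, 615), 0]) cube([45, 33, 697]);
translate([758, 1170, 0]) mirror([1, 0, 0]) rotate([0, atan2(328, 615), 0]) cube([45, 33, 697]);


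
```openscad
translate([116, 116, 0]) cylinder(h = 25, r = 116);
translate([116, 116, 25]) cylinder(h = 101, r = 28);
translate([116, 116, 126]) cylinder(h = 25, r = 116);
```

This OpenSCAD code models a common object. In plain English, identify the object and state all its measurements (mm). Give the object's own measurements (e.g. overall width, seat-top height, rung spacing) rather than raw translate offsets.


A spool: two coaxial disc flanges of radius 116 mm and thickness 25 mm, joined by a core cylinder of radius 28 mm and height 101 mm. The lower flange rests on z = 0 and the three cylinders share a vertical axis.


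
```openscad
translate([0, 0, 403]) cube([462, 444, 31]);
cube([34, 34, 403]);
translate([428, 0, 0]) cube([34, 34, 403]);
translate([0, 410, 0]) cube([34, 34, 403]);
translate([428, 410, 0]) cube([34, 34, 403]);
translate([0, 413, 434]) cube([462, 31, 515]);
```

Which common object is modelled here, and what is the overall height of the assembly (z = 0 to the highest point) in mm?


A chair. The overall height is 949 mm.

A slab on four corner posts with a tall panel at the back — a chair. The seat slab sits at z = 403 with thickness 31, and the 515 mm backrest starts at the seat top, so the overall height is 403 + 31 + 515 = 949 mm.


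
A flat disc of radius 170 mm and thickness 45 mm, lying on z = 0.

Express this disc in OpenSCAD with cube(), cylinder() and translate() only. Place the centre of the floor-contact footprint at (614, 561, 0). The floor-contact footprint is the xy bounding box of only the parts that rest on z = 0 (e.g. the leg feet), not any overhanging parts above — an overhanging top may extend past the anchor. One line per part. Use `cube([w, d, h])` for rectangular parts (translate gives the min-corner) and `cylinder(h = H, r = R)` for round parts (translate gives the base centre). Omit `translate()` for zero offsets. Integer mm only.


translate([614, 561, 0]) cylinder(h = 45, r = 170);


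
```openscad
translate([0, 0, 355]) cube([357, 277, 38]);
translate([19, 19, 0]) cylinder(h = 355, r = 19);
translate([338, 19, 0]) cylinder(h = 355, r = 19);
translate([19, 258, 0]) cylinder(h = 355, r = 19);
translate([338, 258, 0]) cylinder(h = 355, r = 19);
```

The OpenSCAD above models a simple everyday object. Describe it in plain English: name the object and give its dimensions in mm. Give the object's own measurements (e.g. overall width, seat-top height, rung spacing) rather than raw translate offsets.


A simple wooden stool: a rectangular seat 357 mm (x) by 277 mm (y), 38 mm thick, top face at z = 393 mm, on four round legs, each 38 mm in diameter. The legs rest on z = 0, each leg's axis is inset half a diameter from the nearest pair of seat edges (so the leg's bounding box is flush with the corner).


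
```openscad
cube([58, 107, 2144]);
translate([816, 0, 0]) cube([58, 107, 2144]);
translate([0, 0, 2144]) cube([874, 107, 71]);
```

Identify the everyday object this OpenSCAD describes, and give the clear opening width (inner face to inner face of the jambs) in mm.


A door frame. The clear opening width is 758 mm.

Two 2144 mm tall posts with a header on top — a door frame. The left jamb is 58 mm wide at x = 0; the right jamb starts at x = 816. The clear opening is 816 − 58 = 758 mm.


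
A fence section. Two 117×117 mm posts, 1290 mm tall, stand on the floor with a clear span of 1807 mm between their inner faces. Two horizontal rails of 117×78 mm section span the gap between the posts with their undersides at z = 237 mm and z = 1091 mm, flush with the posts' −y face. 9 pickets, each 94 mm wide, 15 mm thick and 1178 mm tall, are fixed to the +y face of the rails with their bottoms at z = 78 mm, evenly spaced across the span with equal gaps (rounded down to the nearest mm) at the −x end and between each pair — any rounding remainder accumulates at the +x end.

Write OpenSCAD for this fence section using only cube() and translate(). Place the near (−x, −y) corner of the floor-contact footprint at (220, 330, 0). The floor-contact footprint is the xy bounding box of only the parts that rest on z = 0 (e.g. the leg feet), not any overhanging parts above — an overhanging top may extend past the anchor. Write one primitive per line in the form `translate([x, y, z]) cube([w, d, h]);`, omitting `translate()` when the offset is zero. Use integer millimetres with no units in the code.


translate([220, 330, 0]) cube([117, 117, 1290]);
translate([2144, 330, 0]) cube([117, 117, 1290]);
translate([337, 330, 237]) cube([1807, 117, 78]);
translate([337, 330, 1091]) cube([1807, 117, 78]);
translate([433, 447, 78]) cube([94, 15, 1178]);
translate([623, 447, 78]) cube([94, 15, 1178]);
translate([813, 447, 78]) cube([94, 15, 1178]);
translate([1003, 447, 78]) cube([94, 15, 1178]);
translate([1193, 447, 78]) cube([94, 15, 1178]);
translate([1383, 447, 78]) cube([94, 15, 1178]);
translate([1573, 447, 78]) cube([94, 15, 1178]);
translate([1763, 447, 78]) cube([94, 15, 1178]);
translate([1953, 447, 78]) cube([94, 15, 1178]);


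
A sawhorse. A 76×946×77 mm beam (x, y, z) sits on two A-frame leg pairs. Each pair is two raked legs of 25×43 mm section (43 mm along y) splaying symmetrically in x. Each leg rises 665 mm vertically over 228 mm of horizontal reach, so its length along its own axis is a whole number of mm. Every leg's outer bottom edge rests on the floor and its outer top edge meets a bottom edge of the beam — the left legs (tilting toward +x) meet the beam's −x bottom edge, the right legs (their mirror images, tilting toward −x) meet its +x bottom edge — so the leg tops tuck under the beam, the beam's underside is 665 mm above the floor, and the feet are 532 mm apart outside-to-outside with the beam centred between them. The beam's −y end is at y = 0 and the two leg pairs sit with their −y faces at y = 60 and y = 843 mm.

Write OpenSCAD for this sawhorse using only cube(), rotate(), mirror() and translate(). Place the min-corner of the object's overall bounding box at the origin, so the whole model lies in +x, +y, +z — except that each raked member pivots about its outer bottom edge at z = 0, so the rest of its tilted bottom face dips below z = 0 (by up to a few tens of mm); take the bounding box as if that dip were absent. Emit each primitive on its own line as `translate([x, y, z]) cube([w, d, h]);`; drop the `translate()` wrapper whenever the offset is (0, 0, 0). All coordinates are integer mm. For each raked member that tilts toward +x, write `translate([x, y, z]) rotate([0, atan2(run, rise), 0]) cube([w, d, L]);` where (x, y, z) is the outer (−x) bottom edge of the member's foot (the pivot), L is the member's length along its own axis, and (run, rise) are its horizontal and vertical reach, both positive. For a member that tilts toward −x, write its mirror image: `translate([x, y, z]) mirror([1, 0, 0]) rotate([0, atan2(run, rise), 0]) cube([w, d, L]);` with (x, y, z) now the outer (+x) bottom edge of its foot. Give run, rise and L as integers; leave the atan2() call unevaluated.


// leg length = √(228² + 665²) = 703
// right-leg outer foot x = 2·228 + 76 = 532
// beam min-corner = (228, 0, 665)
translate([228, 0, 665]) cube([76, 946, 77]);
translate([0, 60, 0]) rotate([0, atan2(228, 665), 0]) cube([25, 43, 703]);
translate([532, 60, 0]) mirror([1, 0, 0]) rotate([0, atan2(228, 665), 0]) cube([25, 43, 703]);
translate([0, 843, 0]) rotate([0, atan2(228, 665), 0]) cube([25, 43, 703]);
translate([532, 843, 0]) mirror([1, 0, 0]) rotate([0, atan2(228, 665), 0]) cube([25, 43, 703]);


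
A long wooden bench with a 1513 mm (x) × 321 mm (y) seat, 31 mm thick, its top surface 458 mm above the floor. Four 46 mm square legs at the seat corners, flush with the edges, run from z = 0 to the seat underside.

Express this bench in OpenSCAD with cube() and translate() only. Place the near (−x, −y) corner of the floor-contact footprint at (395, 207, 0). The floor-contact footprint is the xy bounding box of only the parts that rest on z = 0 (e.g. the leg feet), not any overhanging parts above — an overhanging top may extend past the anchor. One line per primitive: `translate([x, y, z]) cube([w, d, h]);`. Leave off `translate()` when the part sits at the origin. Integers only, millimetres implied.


// leg_h = 458 − 31 = 427
translate([395, 207, 427]) cube([1513, 321, 31]);
translate([395, 207, 0]) cube([46, 46, 427]);
translate([395, 482, 0]) cube([46, 46, 427]);
translate([1862, 207, 0]) cube([46, 46, 427]);
translate([1862, 482, 0]) cube([46, 46, 427]);


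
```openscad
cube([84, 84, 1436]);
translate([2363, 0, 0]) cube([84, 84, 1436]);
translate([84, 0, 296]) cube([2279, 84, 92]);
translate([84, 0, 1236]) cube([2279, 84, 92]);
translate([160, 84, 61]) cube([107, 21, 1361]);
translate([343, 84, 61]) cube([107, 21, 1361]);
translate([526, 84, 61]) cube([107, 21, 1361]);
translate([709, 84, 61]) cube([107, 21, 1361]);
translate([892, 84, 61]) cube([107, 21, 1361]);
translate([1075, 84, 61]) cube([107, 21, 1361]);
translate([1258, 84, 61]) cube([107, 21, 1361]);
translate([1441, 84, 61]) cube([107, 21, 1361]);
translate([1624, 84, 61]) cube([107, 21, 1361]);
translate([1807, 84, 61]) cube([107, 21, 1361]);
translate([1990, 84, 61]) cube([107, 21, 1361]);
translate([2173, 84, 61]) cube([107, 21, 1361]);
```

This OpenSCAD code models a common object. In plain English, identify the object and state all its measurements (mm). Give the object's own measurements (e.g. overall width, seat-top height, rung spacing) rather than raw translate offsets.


A fence section. Two 84×84 mm posts, 1436 mm tall, stand on the floor with a clear span of 2279 mm between their inner faces. Two horizontal rails of 84×92 mm section span the gap between the posts with their undersides at z = 296 mm and z = 1236 mm, flush with the posts' −y face. 12 pickets, each 107 mm wide, 21 mm thick and 1361 mm tall, are fixed to the +y face of the rails with their bottoms at z = 61 mm, spaced across the span with a 76 mm gap after the −x post and between neighbouring pickets, with 83 mm left before the +x post.


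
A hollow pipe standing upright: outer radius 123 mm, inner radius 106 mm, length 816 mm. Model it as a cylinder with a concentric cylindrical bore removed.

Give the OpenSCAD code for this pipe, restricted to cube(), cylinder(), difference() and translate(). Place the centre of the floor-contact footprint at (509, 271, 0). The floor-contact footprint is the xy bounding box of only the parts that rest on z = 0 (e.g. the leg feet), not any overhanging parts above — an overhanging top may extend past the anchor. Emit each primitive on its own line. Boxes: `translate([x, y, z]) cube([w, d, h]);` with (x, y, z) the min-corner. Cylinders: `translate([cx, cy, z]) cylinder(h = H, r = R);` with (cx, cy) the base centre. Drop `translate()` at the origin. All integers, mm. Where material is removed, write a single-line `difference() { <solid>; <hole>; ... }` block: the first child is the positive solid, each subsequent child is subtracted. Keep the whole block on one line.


difference() { translate([509, 271, 0]) cylinder(h = 816, r = 123); translate([509, 271, 0]) cylinder(h = 816, r = 106); }


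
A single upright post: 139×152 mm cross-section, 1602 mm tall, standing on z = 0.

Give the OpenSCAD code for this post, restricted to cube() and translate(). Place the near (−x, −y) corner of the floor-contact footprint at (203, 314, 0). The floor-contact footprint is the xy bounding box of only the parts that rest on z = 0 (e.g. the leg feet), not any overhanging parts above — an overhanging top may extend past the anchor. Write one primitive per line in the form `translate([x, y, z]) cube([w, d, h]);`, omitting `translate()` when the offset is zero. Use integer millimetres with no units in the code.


translate([203, 314, 0]) cube([139, 152, 1602]);


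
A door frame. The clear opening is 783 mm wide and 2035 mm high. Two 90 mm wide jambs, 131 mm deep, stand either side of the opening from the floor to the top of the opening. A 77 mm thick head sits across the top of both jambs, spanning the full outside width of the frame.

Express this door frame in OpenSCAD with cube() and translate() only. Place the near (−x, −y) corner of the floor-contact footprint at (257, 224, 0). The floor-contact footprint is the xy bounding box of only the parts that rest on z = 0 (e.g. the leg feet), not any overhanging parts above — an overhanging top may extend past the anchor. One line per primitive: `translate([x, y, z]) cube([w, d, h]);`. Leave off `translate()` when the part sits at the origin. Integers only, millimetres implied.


translate([257, 224, 0]) cube([90, 131, 2035]);
translate([1130, 224, 0]) cube([90, 131, 2035]);
translate([257, 224, 2035]) cube([963, 131, 77]);
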